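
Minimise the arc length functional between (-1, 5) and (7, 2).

Arc-length functional: J[y] = ∫ sqrt(1 + (y')^2) dx.
Lagrangian L = sqrt(1 + (y')^2) has no explicit y dependence, so ∂L/∂y = 0 and the Euler-Lagrange equation gives
    d/dx( y' / sqrt(1 + (y')^2) ) = 0  ⇒  y' / sqrt(1 + (y')^2) = const.
Hence y' is constant, so y(x) is affine.
Fitting the endpoints (-1, 5) and (7, 2):
    slope m = (2 − 5) / (7 − (-1)) = -3/8,
    intercept c = 5 − m·(-1) = 37/8.
Extremal: y(x) = (-3/8) x + 37/8.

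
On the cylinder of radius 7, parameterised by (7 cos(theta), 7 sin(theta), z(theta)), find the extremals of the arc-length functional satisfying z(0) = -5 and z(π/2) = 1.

Parameterise the cylinder of radius R = 7 as
    r(θ) = (7 cos θ, 7 sin θ, z(θ)).
The arc-length element is
    ds = sqrt(49 + (dz/dθ)^2) dθ,
so the Lagrangian is L = sqrt(49 + z'^2).
L depends on z' only, not on z or θ, so ∂L/∂z = 0 and
    ∂L/∂z' = z' / sqrt(49 + z'^2).
The Euler-Lagrange equation gives
    d/dθ( z' / sqrt(49 + z'^2) ) = 0,
so z' is constant. Integrating once:
    z(θ) = a θ + b,
a helix on the cylinder (a straight line when the cylinder is unrolled). The constants a, b are determined by the endpoint conditions.
With endpoint conditions z(0) = -5 and z(π/2) = 1: from z(0) = b we get b = -5, and a·π/2 + -5 = 1 gives a = 12/π, so
    z(θ) = (12/π) θ − 5.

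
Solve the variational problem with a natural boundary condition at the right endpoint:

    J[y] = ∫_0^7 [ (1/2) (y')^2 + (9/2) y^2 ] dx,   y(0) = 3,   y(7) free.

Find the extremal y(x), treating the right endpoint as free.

The Lagrangian L = (1/2) (y')^2 + (9/2) y^2 gives
    ∂L/∂y = 9 y,   ∂L/∂y' = y'.
Euler-Lagrange: y'' − 9 y = 0.
With k = 3, the general solution is
    y(x) = A cosh(3 x) + B sinh(3 x).
Fixed left endpoint y(0) = 3 ⇒ A = 3.
The right endpoint x = 7 is free, so the natural (transversality) condition is ∂L/∂y' |_{x=7} = 0, i.e. y'(7) = 0.
Compute y'(x) = A k sinh(k x) + B k cosh(k x), so
    y'(7) = A k sinh(k·7) + B k cosh(k·7) = 0
    ⇒ B = −A tanh(k·7) = − 3 tanh(3·7).
Therefore the extremal is
    y(x) = 3 cosh(3 x) − 3 tanh(3·7) sinh(3 x).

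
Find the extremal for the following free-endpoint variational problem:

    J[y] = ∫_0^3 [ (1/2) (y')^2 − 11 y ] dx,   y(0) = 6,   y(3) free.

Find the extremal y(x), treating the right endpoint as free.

The Lagrangian L = (1/2) (y')^2 − 11 y gives
    ∂L/∂y = −11,   ∂L/∂y' = y'.
Euler-Lagrange: d/dx(y') − (−11) = 0, i.e. y'' + 11 = 0, so
    y(x) = −(11/2) x^2 + C1 x + C2.
Fixed left endpoint y(0) = 6 ⇒ C2 = 6.
The right endpoint x = 3 is free, so the natural (transversality) condition is ∂L/∂y' |_{x=3} = 0, i.e. y'(3) = 0.
Compute y'(x) = −11 x + C1, so y'(3) = −33 + C1 = 0 ⇒ C1 = 33.
Therefore the extremal is
    y(x) = −(11/2) x^2 + 33 x + 6.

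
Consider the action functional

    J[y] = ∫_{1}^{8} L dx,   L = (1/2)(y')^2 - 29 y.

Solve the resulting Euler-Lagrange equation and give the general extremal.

The Lagrangian is L = (1/2)(y')^2 - 29 y.
∂L/∂y = -29.
∂L/∂y' = y'.
The Euler-Lagrange equation d/dx(∂L/∂y') − ∂L/∂y = 0 becomes:
    y'' + 29 = 0
General solution: y(x) = -(29/2) x^2 + A x + B, where A and B are arbitrary constants fixed by the endpoint conditions.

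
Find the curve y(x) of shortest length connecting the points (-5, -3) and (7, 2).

Arc-length functional: J[y] = ∫ sqrt(1 + (y')^2) dx.
Lagrangian L = sqrt(1 + (y')^2) has no explicit y dependence, so ∂L/∂y = 0 and the Euler-Lagrange equation gives
    d/dx( y' / sqrt(1 + (y')^2) ) = 0  ⇒  y' / sqrt(1 + (y')^2) = const.
Hence y' is constant, so y(x) is affine.
Fitting the endpoints (-5, -3) and (7, 2):
    slope m = (2 − (-3)) / (7 − (-5)) = 5/12,
    intercept c = (-3) − m·(-5) = -11/12.
Extremal: y(x) = (5/12) x - 11/12.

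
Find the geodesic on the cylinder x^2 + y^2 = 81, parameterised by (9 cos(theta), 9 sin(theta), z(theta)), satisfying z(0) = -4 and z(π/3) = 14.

Parameterise the cylinder of radius R = 9 as
    r(θ) = (9 cos θ, 9 sin θ, z(θ)).
The arc-length element is
    ds = sqrt(81 + (dz/dθ)^2) dθ,
so the Lagrangian is L = sqrt(81 + z'^2).
L depends on z' only, not on z or θ, so ∂L/∂z = 0 and
    ∂L/∂z' = z' / sqrt(81 + z'^2).
The Euler-Lagrange equation gives
    d/dθ( z' / sqrt(81 + z'^2) ) = 0,
so z' is constant. Integrating once:
    z(θ) = a θ + b,
a helix on the cylinder (a straight line when the cylinder is unrolled). The constants a, b are determined by the endpoint conditions.
With endpoint conditions z(0) = -4 and z(π/3) = 14: from z(0) = b we get b = -4, and a·π/3 + -4 = 14 gives a = 54/π, so
    z(θ) = (54/π) θ − 4.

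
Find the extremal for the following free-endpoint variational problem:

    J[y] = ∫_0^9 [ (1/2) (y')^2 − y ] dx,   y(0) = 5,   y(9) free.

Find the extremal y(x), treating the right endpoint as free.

The Lagrangian L = (1/2) (y')^2 − y gives
    ∂L/∂y = −1,   ∂L/∂y' = y'.
Euler-Lagrange: d/dx(y') − (−1) = 0, i.e. y'' + 1 = 0, so
    y(x) = −(1/2) x^2 + C1 x + C2.
Fixed left endpoint y(0) = 5 ⇒ C2 = 5.
The right endpoint x = 9 is free, so the natural (transversality) condition is ∂L/∂y' |_{x=9} = 0, i.e. y'(9) = 0.
Compute y'(x) = −1 x + C1, so y'(9) = −9 + C1 = 0 ⇒ C1 = 9.
Therefore the extremal is
    y(x) = −x^2/2 + 9 x + 5.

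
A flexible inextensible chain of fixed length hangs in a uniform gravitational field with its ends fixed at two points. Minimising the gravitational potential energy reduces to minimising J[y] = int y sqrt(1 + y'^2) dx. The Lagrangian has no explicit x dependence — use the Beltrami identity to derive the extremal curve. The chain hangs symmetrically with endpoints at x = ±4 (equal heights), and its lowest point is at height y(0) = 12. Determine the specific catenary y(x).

The Lagrangian L(y, y') = y sqrt(1 + y'^2) has no explicit x dependence, so the Beltrami identity applies:
    L − y' ∂L/∂y' = C.
Compute ∂L/∂y' = y · y' / sqrt(1 + y'^2). Then
    L − y' ∂L/∂y'
    = y sqrt(1 + y'^2) − y · y'^2 / sqrt(1 + y'^2)
    = y (1 + y'^2 − y'^2) / sqrt(1 + y'^2)
    = y / sqrt(1 + y'^2) = C.
Squaring gives y^2 = C^2 (1 + y'^2), i.e.
    y'^2 = y^2 / C^2 − 1.
Separating variables,
    dy / sqrt(y^2 − C^2) = dx / C,
and integrating gives arccosh(y / C) = (x − a)/C, so
    y(x) = C cosh((x − a)/C),
the catenary. The constants C and a are fixed by the two endpoint conditions (and, for the hanging-chain problem, the length constraint selects C).
Now fit the given data. The endpoints x = ±4 are symmetric at equal height, so the catenary is even about its minimum: a = 0 and y(x) = C cosh(x/C). The lowest point is y(0) = C cosh(0) = C, and we are told y(0) = 12, so C = 12. Therefore
    y(x) = 12 cosh(x/12),
and at the endpoints
    y(±4) = 12 cosh(4/12).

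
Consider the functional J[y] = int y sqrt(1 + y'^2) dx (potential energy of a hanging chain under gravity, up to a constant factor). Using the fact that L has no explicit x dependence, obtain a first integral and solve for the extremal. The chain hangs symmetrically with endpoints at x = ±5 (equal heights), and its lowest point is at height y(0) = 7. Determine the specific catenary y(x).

The Lagrangian L(y, y') = y sqrt(1 + y'^2) has no explicit x dependence, so the Beltrami identity applies:
    L − y' ∂L/∂y' = C.
Compute ∂L/∂y' = y · y' / sqrt(1 + y'^2). Then
    L − y' ∂L/∂y'
    = y sqrt(1 + y'^2) − y · y'^2 / sqrt(1 + y'^2)
    = y (1 + y'^2 − y'^2) / sqrt(1 + y'^2)
    = y / sqrt(1 + y'^2) = C.
Squaring gives y^2 = C^2 (1 + y'^2), i.e.
    y'^2 = y^2 / C^2 − 1.
Separating variables,
    dy / sqrt(y^2 − C^2) = dx / C,
and integrating gives arccosh(y / C) = (x − a)/C, so
    y(x) = C cosh((x − a)/C),
the catenary. The constants C and a are fixed by the two endpoint conditions (and, for the hanging-chain problem, the length constraint selects C).
Now fit the given data. The endpoints x = ±5 are symmetric at equal height, so the catenary is even about its minimum: a = 0 and y(x) = C cosh(x/C). The lowest point is y(0) = C cosh(0) = C, and we are told y(0) = 7, so C = 7. Therefore
    y(x) = 7 cosh(x/7),
and at the endpoints
    y(±5) = 7 cosh(5/7).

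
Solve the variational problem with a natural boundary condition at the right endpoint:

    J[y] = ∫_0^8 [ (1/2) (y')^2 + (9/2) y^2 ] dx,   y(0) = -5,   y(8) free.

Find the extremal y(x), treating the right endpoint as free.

The Lagrangian L = (1/2) (y')^2 + (9/2) y^2 gives
    ∂L/∂y = 9 y,   ∂L/∂y' = y'.
Euler-Lagrange: y'' − 9 y = 0.
With k = 3, the general solution is
    y(x) = A cosh(3 x) + B sinh(3 x).
Fixed left endpoint y(0) = -5 ⇒ A = -5.
The right endpoint x = 8 is free, so the natural (transversality) condition is ∂L/∂y' |_{x=8} = 0, i.e. y'(8) = 0.
Compute y'(x) = A k sinh(k x) + B k cosh(k x), so
    y'(8) = A k sinh(k·8) + B k cosh(k·8) = 0
    ⇒ B = −A tanh(k·8) = 5 tanh(3·8).
Therefore the extremal is
    y(x) = −5 cosh(3 x) + 5 tanh(3·8) sinh(3 x).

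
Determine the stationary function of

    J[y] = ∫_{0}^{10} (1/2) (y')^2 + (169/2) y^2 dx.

The Lagrangian is L = (1/2) (y')^2 + (169/2) y^2.
Compute ∂L/∂y = 169y, ∂L/∂y' = y'.
The Euler-Lagrange equation d/dx(∂L/∂y') − ∂L/∂y = 0 reduces to
    y'' − 169 y = 0.
Its general solution is
    y(x) = A e^(13x) + B e^(−13x),
with A, B fixed by the endpoint conditions.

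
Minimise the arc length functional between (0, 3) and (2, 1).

Arc-length functional: J[y] = ∫ sqrt(1 + (y')^2) dx.
Lagrangian L = sqrt(1 + (y')^2) has no explicit y dependence, so ∂L/∂y = 0 and the Euler-Lagrange equation gives
    d/dx( y' / sqrt(1 + (y')^2) ) = 0  ⇒  y' / sqrt(1 + (y')^2) = const.
Hence y' is constant, so y(x) is affine.
Fitting the endpoints (0, 3) and (2, 1):
    slope m = (1 − 3) / (2 − 0) = -1,
    intercept c = 3 − m·0 = 3.
Extremal: y(x) = -x + 3.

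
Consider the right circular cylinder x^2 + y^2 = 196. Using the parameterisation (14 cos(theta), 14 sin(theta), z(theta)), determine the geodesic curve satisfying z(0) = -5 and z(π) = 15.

Parameterise the cylinder of radius R = 14 as
    r(θ) = (14 cos θ, 14 sin θ, z(θ)).
The arc-length element is
    ds = sqrt(196 + (dz/dθ)^2) dθ,
so the Lagrangian is L = sqrt(196 + z'^2).
L depends on z' only, not on z or θ, so ∂L/∂z = 0 and
    ∂L/∂z' = z' / sqrt(196 + z'^2).
The Euler-Lagrange equation gives
    d/dθ( z' / sqrt(196 + z'^2) ) = 0,
so z' is constant. Integrating once:
    z(θ) = a θ + b,
a helix on the cylinder (a straight line when the cylinder is unrolled). The constants a, b are determined by the endpoint conditions.
With endpoint conditions z(0) = -5 and z(π) = 15: from z(0) = b we get b = -5, and a·π + -5 = 15 gives a = 20/π, so
    z(θ) = (20/π) θ − 5.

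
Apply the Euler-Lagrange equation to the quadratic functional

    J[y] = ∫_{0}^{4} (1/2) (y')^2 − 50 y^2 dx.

The Lagrangian is L = (1/2) (y')^2 − 50 y^2.
Compute ∂L/∂y = -100y, ∂L/∂y' = y'.
The Euler-Lagrange equation d/dx(∂L/∂y') − ∂L/∂y = 0 reduces to
    y'' + 100 y = 0.
Its general solution is
    y(x) = A sin(10x) + B cos(10x),
with A, B fixed by the endpoint conditions.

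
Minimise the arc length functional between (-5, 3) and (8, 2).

Arc-length functional: J[y] = ∫ sqrt(1 + (y')^2) dx.
Lagrangian L = sqrt(1 + (y')^2) has no explicit y dependence, so ∂L/∂y = 0 and the Euler-Lagrange equation gives
    d/dx( y' / sqrt(1 + (y')^2) ) = 0  ⇒  y' / sqrt(1 + (y')^2) = const.
Hence y' is constant, so y(x) is affine.
Fitting the endpoints (-5, 3) and (8, 2):
    slope m = (2 − 3) / (8 − (-5)) = -1/13,
    intercept c = 3 − m·(-5) = 34/13.
Extremal: y(x) = (-1/13) x + 34/13.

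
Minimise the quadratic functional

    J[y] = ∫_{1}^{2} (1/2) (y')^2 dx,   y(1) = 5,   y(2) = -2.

The Lagrangian is L = (1/2) (y')^2.
Compute ∂L/∂y = 0, ∂L/∂y' = y'.
The Euler-Lagrange equation d/dx(∂L/∂y') − ∂L/∂y = 0 reduces to
    y'' = 0.
Its general solution is
    y(x) = A x + B,
with A, B fixed by the endpoint conditions.
Applying the endpoint conditions y(1) = 5 and y(2) = -2: solve A·1 + B = 5 and A·2 + B = -2. Subtracting gives A(2 − 1) = -2 − 5, so A = -7, and B = 5 − A·1 = 12. Therefore
    y(x) = -7 x + 12.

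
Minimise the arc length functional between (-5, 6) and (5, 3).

Arc-length functional: J[y] = ∫ sqrt(1 + (y')^2) dx.
Lagrangian L = sqrt(1 + (y')^2) has no explicit y dependence, so ∂L/∂y = 0 and the Euler-Lagrange equation gives
    d/dx( y' / sqrt(1 + (y')^2) ) = 0  ⇒  y' / sqrt(1 + (y')^2) = const.
Hence y' is constant, so y(x) is affine.
Fitting the endpoints (-5, 6) and (5, 3):
    slope m = (3 − 6) / (5 − (-5)) = -3/10,
    intercept c = 6 − m·(-5) = 9/2.
Extremal: y(x) = (-3/10) x + 9/2.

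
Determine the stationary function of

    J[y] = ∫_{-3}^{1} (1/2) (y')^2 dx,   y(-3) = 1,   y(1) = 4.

The Lagrangian is L = (1/2) (y')^2.
Compute ∂L/∂y = 0, ∂L/∂y' = y'.
The Euler-Lagrange equation d/dx(∂L/∂y') − ∂L/∂y = 0 reduces to
    y'' = 0.
Its general solution is
    y(x) = A x + B,
with A, B fixed by the endpoint conditions.
Applying the endpoint conditions y(-3) = 1 and y(1) = 4: solve A·-3 + B = 1 and A·1 + B = 4. Subtracting gives A(1 − -3) = 4 − 1, so A = 3/4, and B = 1 − A·-3 = 13/4. Therefore
    y(x) = (3/4) x + 13/4.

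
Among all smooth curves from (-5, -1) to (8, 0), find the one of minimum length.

Arc-length functional: J[y] = ∫ sqrt(1 + (y')^2) dx.
Lagrangian L = sqrt(1 + (y')^2) has no explicit y dependence, so ∂L/∂y = 0 and the Euler-Lagrange equation gives
    d/dx( y' / sqrt(1 + (y')^2) ) = 0  ⇒  y' / sqrt(1 + (y')^2) = const.
Hence y' is constant, so y(x) is affine.
Fitting the endpoints (-5, -1) and (8, 0):
    slope m = (0 − (-1)) / (8 − (-5)) = 1/13,
    intercept c = (-1) − m·(-5) = -8/13.
Extremal: y(x) = (1/13) x - 8/13.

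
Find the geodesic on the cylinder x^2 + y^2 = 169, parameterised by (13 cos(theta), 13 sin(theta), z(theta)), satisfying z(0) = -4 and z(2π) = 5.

Parameterise the cylinder of radius R = 13 as
    r(θ) = (13 cos θ, 13 sin θ, z(θ)).
The arc-length element is
    ds = sqrt(169 + (dz/dθ)^2) dθ,
so the Lagrangian is L = sqrt(169 + z'^2).
L depends on z' only, not on z or θ, so ∂L/∂z = 0 and
    ∂L/∂z' = z' / sqrt(169 + z'^2).
The Euler-Lagrange equation gives
    d/dθ( z' / sqrt(169 + z'^2) ) = 0,
so z' is constant. Integrating once:
    z(θ) = a θ + b,
a helix on the cylinder (a straight line when the cylinder is unrolled). The constants a, b are determined by the endpoint conditions.
With endpoint conditions z(0) = -4 and z(2π) = 5: from z(0) = b we get b = -4, and a·2π + -4 = 5 gives a = 9/(2π), so
    z(θ) = (9/(2π)) θ − 4.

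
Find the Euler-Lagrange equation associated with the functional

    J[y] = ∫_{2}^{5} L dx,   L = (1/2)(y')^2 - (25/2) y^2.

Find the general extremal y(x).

The Lagrangian is L = (1/2)(y')^2 - (25/2) y^2.
∂L/∂y = -25y.
∂L/∂y' = y'.
The Euler-Lagrange equation d/dx(∂L/∂y') − ∂L/∂y = 0 becomes:
    y'' + 25 y = 0
General solution: y(x) = A sin(5x) + B cos(5x), where A and B are arbitrary constants fixed by the endpoint conditions.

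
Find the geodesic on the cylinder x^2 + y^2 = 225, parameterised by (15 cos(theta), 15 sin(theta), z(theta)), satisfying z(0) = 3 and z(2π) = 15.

Parameterise the cylinder of radius R = 15 as
    r(θ) = (15 cos θ, 15 sin θ, z(θ)).
The arc-length element is
    ds = sqrt(225 + (dz/dθ)^2) dθ,
so the Lagrangian is L = sqrt(225 + z'^2).
L depends on z' only, not on z or θ, so ∂L/∂z = 0 and
    ∂L/∂z' = z' / sqrt(225 + z'^2).
The Euler-Lagrange equation gives
    d/dθ( z' / sqrt(225 + z'^2) ) = 0,
so z' is constant. Integrating once:
    z(θ) = a θ + b,
a helix on the cylinder (a straight line when the cylinder is unrolled). The constants a, b are determined by the endpoint conditions.
With endpoint conditions z(0) = 3 and z(2π) = 15: from z(0) = b we get b = 3, and a·2π + 3 = 15 gives a = 6/π, so
    z(θ) = (6/π) θ + 3.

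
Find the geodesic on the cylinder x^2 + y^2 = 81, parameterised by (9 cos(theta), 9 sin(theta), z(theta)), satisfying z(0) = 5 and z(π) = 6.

Parameterise the cylinder of radius R = 9 as
    r(θ) = (9 cos θ, 9 sin θ, z(θ)).
The arc-length element is
    ds = sqrt(81 + (dz/dθ)^2) dθ,
so the Lagrangian is L = sqrt(81 + z'^2).
L depends on z' only, not on z or θ, so ∂L/∂z = 0 and
    ∂L/∂z' = z' / sqrt(81 + z'^2).
The Euler-Lagrange equation gives
    d/dθ( z' / sqrt(81 + z'^2) ) = 0,
so z' is constant. Integrating once:
    z(θ) = a θ + b,
a helix on the cylinder (a straight line when the cylinder is unrolled). The constants a, b are determined by the endpoint conditions.
With endpoint conditions z(0) = 5 and z(π) = 6: from z(0) = b we get b = 5, and a·π + 5 = 6 gives a = 1/π, so
    z(θ) = (1/π) θ + 5.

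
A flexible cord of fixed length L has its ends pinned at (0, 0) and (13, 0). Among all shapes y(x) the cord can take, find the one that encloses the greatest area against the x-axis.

Set up the augmented Lagrangian using a multiplier λ for the length constraint:
    F(y, y') = y − λ sqrt(1 + y'^2).
F has no explicit x dependence, so the Beltrami identity yields a first integral
    F − y' ∂F/∂y' = C.
Compute ∂F/∂y' = −λ y' / sqrt(1 + y'^2). Then
    y − λ sqrt(1 + y'^2) + λ y'^2 / sqrt(1 + y'^2) = C
    ⇒  y − λ / sqrt(1 + y'^2) = C.
Solving for y' and integrating gives
    (x − a)^2 + (y − b)^2 = λ^2,
a circular arc of radius λ. The constants a, b are determined by the endpoint conditions y(0) = y(13) = 0, and λ is fixed implicitly by the length constraint
    ∫_{0}^{13} sqrt(1 + y'^2) dx = L.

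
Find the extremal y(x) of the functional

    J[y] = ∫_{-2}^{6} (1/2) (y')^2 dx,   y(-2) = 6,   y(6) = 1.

The Lagrangian is L = (1/2) (y')^2.
Compute ∂L/∂y = 0, ∂L/∂y' = y'.
The Euler-Lagrange equation d/dx(∂L/∂y') − ∂L/∂y = 0 reduces to
    y'' = 0.
Its general solution is
    y(x) = A x + B,
with A, B fixed by the endpoint conditions.
Applying the endpoint conditions y(-2) = 6 and y(6) = 1: solve A·-2 + B = 6 and A·6 + B = 1. Subtracting gives A(6 − -2) = 1 − 6, so A = -5/8, and B = 6 − A·-2 = 19/4. Therefore
    y(x) = (-5/8) x + 19/4.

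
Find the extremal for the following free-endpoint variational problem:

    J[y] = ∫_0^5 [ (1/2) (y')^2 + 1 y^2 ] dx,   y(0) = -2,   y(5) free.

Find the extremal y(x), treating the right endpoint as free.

The Lagrangian L = (1/2) (y')^2 + 1 y^2 gives
    ∂L/∂y = 2 y,   ∂L/∂y' = y'.
Euler-Lagrange: y'' − 2 y = 0.
With k = sqrt(2), the general solution is
    y(x) = A cosh(sqrt(2) x) + B sinh(sqrt(2) x).
Fixed left endpoint y(0) = -2 ⇒ A = -2.
The right endpoint x = 5 is free, so the natural (transversality) condition is ∂L/∂y' |_{x=5} = 0, i.e. y'(5) = 0.
Compute y'(x) = A k sinh(k x) + B k cosh(k x), so
    y'(5) = A k sinh(k·5) + B k cosh(k·5) = 0
    ⇒ B = −A tanh(k·5) = 2 tanh(sqrt(2)·5).
Therefore the extremal is
    y(x) = −2 cosh(sqrt(2) x) + 2 tanh(sqrt(2)·5) sinh(sqrt(2) x).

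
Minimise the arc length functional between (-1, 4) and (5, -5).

Arc-length functional: J[y] = ∫ sqrt(1 + (y')^2) dx.
Lagrangian L = sqrt(1 + (y')^2) has no explicit y dependence, so ∂L/∂y = 0 and the Euler-Lagrange equation gives
    d/dx( y' / sqrt(1 + (y')^2) ) = 0  ⇒  y' / sqrt(1 + (y')^2) = const.
Hence y' is constant, so y(x) is affine.
Fitting the endpoints (-1, 4) and (5, -5):
    slope m = ((-5) − 4) / (5 − (-1)) = -3/2,
    intercept c = 4 − m·(-1) = 5/2.
Extremal: y(x) = (-3/2) x + 5/2.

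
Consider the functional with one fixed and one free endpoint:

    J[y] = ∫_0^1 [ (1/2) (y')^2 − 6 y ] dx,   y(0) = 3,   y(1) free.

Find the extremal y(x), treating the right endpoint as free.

The Lagrangian L = (1/2) (y')^2 − 6 y gives
    ∂L/∂y = −6,   ∂L/∂y' = y'.
Euler-Lagrange: d/dx(y') − (−6) = 0, i.e. y'' + 6 = 0, so
    y(x) = −(6/2) x^2 + C1 x + C2.
Fixed left endpoint y(0) = 3 ⇒ C2 = 3.
The right endpoint x = 1 is free, so the natural (transversality) condition is ∂L/∂y' |_{x=1} = 0, i.e. y'(1) = 0.
Compute y'(x) = −6 x + C1, so y'(1) = −6 + C1 = 0 ⇒ C1 = 6.
Therefore the extremal is
    y(x) = −3 x^2 + 6 x + 3.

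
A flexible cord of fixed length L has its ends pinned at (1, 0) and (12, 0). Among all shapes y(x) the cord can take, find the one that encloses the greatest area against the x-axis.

Set up the augmented Lagrangian using a multiplier λ for the length constraint:
    F(y, y') = y − λ sqrt(1 + y'^2).
F has no explicit x dependence, so the Beltrami identity yields a first integral
    F − y' ∂F/∂y' = C.
Compute ∂F/∂y' = −λ y' / sqrt(1 + y'^2). Then
    y − λ sqrt(1 + y'^2) + λ y'^2 / sqrt(1 + y'^2) = C
    ⇒  y − λ / sqrt(1 + y'^2) = C.
Solving for y' and integrating gives
    (x − a)^2 + (y − b)^2 = λ^2,
a circular arc of radius λ. The constants a, b are determined by the endpoint conditions y(1) = y(12) = 0, and λ is fixed implicitly by the length constraint
    ∫_{1}^{12} sqrt(1 + y'^2) dx = L.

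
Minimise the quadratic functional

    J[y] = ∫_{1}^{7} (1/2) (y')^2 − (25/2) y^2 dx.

The Lagrangian is L = (1/2) (y')^2 − (25/2) y^2.
Compute ∂L/∂y = -25y, ∂L/∂y' = y'.
The Euler-Lagrange equation d/dx(∂L/∂y') − ∂L/∂y = 0 reduces to
    y'' + 25 y = 0.
Its general solution is
    y(x) = A sin(5x) + B cos(5x),
with A, B fixed by the endpoint conditions.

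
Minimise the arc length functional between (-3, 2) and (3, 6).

Arc-length functional: J[y] = ∫ sqrt(1 + (y')^2) dx.
Lagrangian L = sqrt(1 + (y')^2) has no explicit y dependence, so ∂L/∂y = 0 and the Euler-Lagrange equation gives
    d/dx( y' / sqrt(1 + (y')^2) ) = 0  ⇒  y' / sqrt(1 + (y')^2) = const.
Hence y' is constant, so y(x) is affine.
Fitting the endpoints (-3, 2) and (3, 6):
    slope m = (6 − 2) / (3 − (-3)) = 2/3,
    intercept c = 2 − m·(-3) = 4.
Extremal: y(x) = (2/3) x + 4.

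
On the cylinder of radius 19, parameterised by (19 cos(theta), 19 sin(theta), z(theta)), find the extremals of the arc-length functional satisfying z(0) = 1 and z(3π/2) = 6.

Parameterise the cylinder of radius R = 19 as
    r(θ) = (19 cos θ, 19 sin θ, z(θ)).
The arc-length element is
    ds = sqrt(361 + (dz/dθ)^2) dθ,
so the Lagrangian is L = sqrt(361 + z'^2).
L depends on z' only, not on z or θ, so ∂L/∂z = 0 and
    ∂L/∂z' = z' / sqrt(361 + z'^2).
The Euler-Lagrange equation gives
    d/dθ( z' / sqrt(361 + z'^2) ) = 0,
so z' is constant. Integrating once:
    z(θ) = a θ + b,
a helix on the cylinder (a straight line when the cylinder is unrolled). The constants a, b are determined by the endpoint conditions.
With endpoint conditions z(0) = 1 and z(3π/2) = 6: from z(0) = b we get b = 1, and a·3π/2 + 1 = 6 gives a = 10/(3π), so
    z(θ) = (10/(3π)) θ + 1.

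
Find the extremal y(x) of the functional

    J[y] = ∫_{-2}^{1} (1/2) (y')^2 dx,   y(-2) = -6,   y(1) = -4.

The Lagrangian is L = (1/2) (y')^2.
Compute ∂L/∂y = 0, ∂L/∂y' = y'.
The Euler-Lagrange equation d/dx(∂L/∂y') − ∂L/∂y = 0 reduces to
    y'' = 0.
Its general solution is
    y(x) = A x + B,
with A, B fixed by the endpoint conditions.
Applying the endpoint conditions y(-2) = -6 and y(1) = -4: solve A·-2 + B = -6 and A·1 + B = -4. Subtracting gives A(1 − -2) = -4 − -6, so A = 2/3, and B = -6 − A·-2 = -14/3. Therefore
    y(x) = (2/3) x - 14/3.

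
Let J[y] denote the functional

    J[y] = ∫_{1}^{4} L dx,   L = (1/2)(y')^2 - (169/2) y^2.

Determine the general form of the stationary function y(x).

The Lagrangian is L = (1/2)(y')^2 - (169/2) y^2.
∂L/∂y = -169y.
∂L/∂y' = y'.
The Euler-Lagrange equation d/dx(∂L/∂y') − ∂L/∂y = 0 becomes:
    y'' + 169 y = 0
General solution: y(x) = A sin(13x) + B cos(13x), where A and B are arbitrary constants fixed by the endpoint conditions.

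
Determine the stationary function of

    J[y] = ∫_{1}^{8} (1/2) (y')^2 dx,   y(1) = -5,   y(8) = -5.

The Lagrangian is L = (1/2) (y')^2.
Compute ∂L/∂y = 0, ∂L/∂y' = y'.
The Euler-Lagrange equation d/dx(∂L/∂y') − ∂L/∂y = 0 reduces to
    y'' = 0.
Its general solution is
    y(x) = A x + B,
with A, B fixed by the endpoint conditions.
Applying the endpoint conditions y(1) = -5 and y(8) = -5: solve A·1 + B = -5 and A·8 + B = -5. Subtracting gives A(8 − 1) = -5 − -5, so A = 0, and B = -5 − A·1 = -5. Therefore
    y(x) = -5.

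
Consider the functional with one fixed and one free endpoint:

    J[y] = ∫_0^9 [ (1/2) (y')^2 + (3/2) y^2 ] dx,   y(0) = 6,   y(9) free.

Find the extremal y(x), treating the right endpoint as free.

The Lagrangian L = (1/2) (y')^2 + (3/2) y^2 gives
    ∂L/∂y = 3 y,   ∂L/∂y' = y'.
Euler-Lagrange: y'' − 3 y = 0.
With k = sqrt(3), the general solution is
    y(x) = A cosh(sqrt(3) x) + B sinh(sqrt(3) x).
Fixed left endpoint y(0) = 6 ⇒ A = 6.
The right endpoint x = 9 is free, so the natural (transversality) condition is ∂L/∂y' |_{x=9} = 0, i.e. y'(9) = 0.
Compute y'(x) = A k sinh(k x) + B k cosh(k x), so
    y'(9) = A k sinh(k·9) + B k cosh(k·9) = 0
    ⇒ B = −A tanh(k·9) = − 6 tanh(sqrt(3)·9).
Therefore the extremal is
    y(x) = 6 cosh(sqrt(3) x) − 6 tanh(sqrt(3)·9) sinh(sqrt(3) x).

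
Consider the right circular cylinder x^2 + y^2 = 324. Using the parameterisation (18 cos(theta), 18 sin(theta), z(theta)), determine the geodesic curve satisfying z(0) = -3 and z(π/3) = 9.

Parameterise the cylinder of radius R = 18 as
    r(θ) = (18 cos θ, 18 sin θ, z(θ)).
The arc-length element is
    ds = sqrt(324 + (dz/dθ)^2) dθ,
so the Lagrangian is L = sqrt(324 + z'^2).
L depends on z' only, not on z or θ, so ∂L/∂z = 0 and
    ∂L/∂z' = z' / sqrt(324 + z'^2).
The Euler-Lagrange equation gives
    d/dθ( z' / sqrt(324 + z'^2) ) = 0,
so z' is constant. Integrating once:
    z(θ) = a θ + b,
a helix on the cylinder (a straight line when the cylinder is unrolled). The constants a, b are determined by the endpoint conditions.
With endpoint conditions z(0) = -3 and z(π/3) = 9: from z(0) = b we get b = -3, and a·π/3 + -3 = 9 gives a = 36/π, so
    z(θ) = (36/π) θ − 3.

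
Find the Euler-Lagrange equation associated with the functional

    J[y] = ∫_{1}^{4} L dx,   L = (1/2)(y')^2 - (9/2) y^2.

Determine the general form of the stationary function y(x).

The Lagrangian is L = (1/2)(y')^2 - (9/2) y^2.
∂L/∂y = -9y.
∂L/∂y' = y'.
The Euler-Lagrange equation d/dx(∂L/∂y') − ∂L/∂y = 0 becomes:
    y'' + 9 y = 0
General solution: y(x) = A sin(3x) + B cos(3x), where A and B are arbitrary constants fixed by the endpoint conditions.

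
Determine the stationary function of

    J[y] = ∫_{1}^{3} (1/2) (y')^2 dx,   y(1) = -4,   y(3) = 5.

The Lagrangian is L = (1/2) (y')^2.
Compute ∂L/∂y = 0, ∂L/∂y' = y'.
The Euler-Lagrange equation d/dx(∂L/∂y') − ∂L/∂y = 0 reduces to
    y'' = 0.
Its general solution is
    y(x) = A x + B,
with A, B fixed by the endpoint conditions.
Applying the endpoint conditions y(1) = -4 and y(3) = 5: solve A·1 + B = -4 and A·3 + B = 5. Subtracting gives A(3 − 1) = 5 − -4, so A = 9/2, and B = -4 − A·1 = -17/2. Therefore
    y(x) = (9/2) x - 17/2.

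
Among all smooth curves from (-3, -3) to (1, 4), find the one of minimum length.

Arc-length functional: J[y] = ∫ sqrt(1 + (y')^2) dx.
Lagrangian L = sqrt(1 + (y')^2) has no explicit y dependence, so ∂L/∂y = 0 and the Euler-Lagrange equation gives
    d/dx( y' / sqrt(1 + (y')^2) ) = 0  ⇒  y' / sqrt(1 + (y')^2) = const.
Hence y' is constant, so y(x) is affine.
Fitting the endpoints (-3, -3) and (1, 4):
    slope m = (4 − (-3)) / (1 − (-3)) = 7/4,
    intercept c = (-3) − m·(-3) = 9/4.
Extremal: y(x) = (7/4) x + 9/4.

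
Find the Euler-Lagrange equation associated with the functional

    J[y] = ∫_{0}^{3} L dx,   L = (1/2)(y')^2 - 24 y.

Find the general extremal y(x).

The Lagrangian is L = (1/2)(y')^2 - 24 y.
∂L/∂y = -24.
∂L/∂y' = y'.
The Euler-Lagrange equation d/dx(∂L/∂y') − ∂L/∂y = 0 becomes:
    y'' + 24 = 0
General solution: y(x) = -12 x^2 + A x + B, where A and B are arbitrary constants fixed by the endpoint conditions.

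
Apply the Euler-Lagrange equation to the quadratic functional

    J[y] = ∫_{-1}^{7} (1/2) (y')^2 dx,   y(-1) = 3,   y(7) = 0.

The Lagrangian is L = (1/2) (y')^2.
Compute ∂L/∂y = 0, ∂L/∂y' = y'.
The Euler-Lagrange equation d/dx(∂L/∂y') − ∂L/∂y = 0 reduces to
    y'' = 0.
Its general solution is
    y(x) = A x + B,
with A, B fixed by the endpoint conditions.
Applying the endpoint conditions y(-1) = 3 and y(7) = 0: solve A·-1 + B = 3 and A·7 + B = 0. Subtracting gives A(7 − -1) = 0 − 3, so A = -3/8, and B = 3 − A·-1 = 21/8. Therefore
    y(x) = (-3/8) x + 21/8.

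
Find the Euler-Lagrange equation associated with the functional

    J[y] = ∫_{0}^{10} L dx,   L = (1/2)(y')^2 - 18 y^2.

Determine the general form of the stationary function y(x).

The Lagrangian is L = (1/2)(y')^2 - 18 y^2.
∂L/∂y = -36y.
∂L/∂y' = y'.
The Euler-Lagrange equation d/dx(∂L/∂y') − ∂L/∂y = 0 becomes:
    y'' + 36 y = 0
General solution: y(x) = A sin(6x) + B cos(6x), where A and B are arbitrary constants fixed by the endpoint conditions.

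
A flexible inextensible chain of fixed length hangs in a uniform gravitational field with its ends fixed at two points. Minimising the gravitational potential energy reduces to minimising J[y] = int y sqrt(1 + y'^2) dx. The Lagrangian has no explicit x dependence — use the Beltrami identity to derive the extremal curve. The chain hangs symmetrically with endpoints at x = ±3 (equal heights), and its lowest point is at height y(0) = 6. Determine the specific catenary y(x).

The Lagrangian L(y, y') = y sqrt(1 + y'^2) has no explicit x dependence, so the Beltrami identity applies:
    L − y' ∂L/∂y' = C.
Compute ∂L/∂y' = y · y' / sqrt(1 + y'^2). Then
    L − y' ∂L/∂y'
    = y sqrt(1 + y'^2) − y · y'^2 / sqrt(1 + y'^2)
    = y (1 + y'^2 − y'^2) / sqrt(1 + y'^2)
    = y / sqrt(1 + y'^2) = C.
Squaring gives y^2 = C^2 (1 + y'^2), i.e.
    y'^2 = y^2 / C^2 − 1.
Separating variables,
    dy / sqrt(y^2 − C^2) = dx / C,
and integrating gives arccosh(y / C) = (x − a)/C, so
    y(x) = C cosh((x − a)/C),
the catenary. The constants C and a are fixed by the two endpoint conditions (and, for the hanging-chain problem, the length constraint selects C).
Now fit the given data. The endpoints x = ±3 are symmetric at equal height, so the catenary is even about its minimum: a = 0 and y(x) = C cosh(x/C). The lowest point is y(0) = C cosh(0) = C, and we are told y(0) = 6, so C = 6. Therefore
    y(x) = 6 cosh(x/6),
and at the endpoints
    y(±3) = 6 cosh(3/6).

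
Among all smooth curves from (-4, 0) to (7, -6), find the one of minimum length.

Arc-length functional: J[y] = ∫ sqrt(1 + (y')^2) dx.
Lagrangian L = sqrt(1 + (y')^2) has no explicit y dependence, so ∂L/∂y = 0 and the Euler-Lagrange equation gives
    d/dx( y' / sqrt(1 + (y')^2) ) = 0  ⇒  y' / sqrt(1 + (y')^2) = const.
Hence y' is constant, so y(x) is affine.
Fitting the endpoints (-4, 0) and (7, -6):
    slope m = ((-6) − 0) / (7 − (-4)) = -6/11,
    intercept c = 0 − m·(-4) = -24/11.
Extremal: y(x) = (-6/11) x - 24/11.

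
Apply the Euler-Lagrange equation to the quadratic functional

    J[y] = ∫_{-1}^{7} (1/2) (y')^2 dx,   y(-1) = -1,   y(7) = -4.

The Lagrangian is L = (1/2) (y')^2.
Compute ∂L/∂y = 0, ∂L/∂y' = y'.
The Euler-Lagrange equation d/dx(∂L/∂y') − ∂L/∂y = 0 reduces to
    y'' = 0.
Its general solution is
    y(x) = A x + B,
with A, B fixed by the endpoint conditions.
Applying the endpoint conditions y(-1) = -1 and y(7) = -4: solve A·-1 + B = -1 and A·7 + B = -4. Subtracting gives A(7 − -1) = -4 − -1, so A = -3/8, and B = -1 − A·-1 = -11/8. Therefore
    y(x) = (-3/8) x - 11/8.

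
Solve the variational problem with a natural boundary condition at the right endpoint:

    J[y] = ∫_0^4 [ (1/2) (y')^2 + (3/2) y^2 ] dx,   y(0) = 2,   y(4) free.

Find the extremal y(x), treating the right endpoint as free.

The Lagrangian L = (1/2) (y')^2 + (3/2) y^2 gives
    ∂L/∂y = 3 y,   ∂L/∂y' = y'.
Euler-Lagrange: y'' − 3 y = 0.
With k = sqrt(3), the general solution is
    y(x) = A cosh(sqrt(3) x) + B sinh(sqrt(3) x).
Fixed left endpoint y(0) = 2 ⇒ A = 2.
The right endpoint x = 4 is free, so the natural (transversality) condition is ∂L/∂y' |_{x=4} = 0, i.e. y'(4) = 0.
Compute y'(x) = A k sinh(k x) + B k cosh(k x), so
    y'(4) = A k sinh(k·4) + B k cosh(k·4) = 0
    ⇒ B = −A tanh(k·4) = − 2 tanh(sqrt(3)·4).
Therefore the extremal is
    y(x) = 2 cosh(sqrt(3) x) − 2 tanh(sqrt(3)·4) sinh(sqrt(3) x).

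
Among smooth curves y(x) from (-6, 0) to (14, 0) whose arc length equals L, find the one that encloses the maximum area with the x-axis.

Set up the augmented Lagrangian using a multiplier λ for the length constraint:
    F(y, y') = y − λ sqrt(1 + y'^2).
F has no explicit x dependence, so the Beltrami identity yields a first integral
    F − y' ∂F/∂y' = C.
Compute ∂F/∂y' = −λ y' / sqrt(1 + y'^2). Then
    y − λ sqrt(1 + y'^2) + λ y'^2 / sqrt(1 + y'^2) = C
    ⇒  y − λ / sqrt(1 + y'^2) = C.
Solving for y' and integrating gives
    (x − a)^2 + (y − b)^2 = λ^2,
a circular arc of radius λ. The constants a, b are determined by the endpoint conditions y(-6) = y(14) = 0, and λ is fixed implicitly by the length constraint
    ∫_{-6}^{14} sqrt(1 + y'^2) dx = L.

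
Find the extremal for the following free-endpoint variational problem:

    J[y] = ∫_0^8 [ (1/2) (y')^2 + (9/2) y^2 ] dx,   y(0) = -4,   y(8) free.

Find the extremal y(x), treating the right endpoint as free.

The Lagrangian L = (1/2) (y')^2 + (9/2) y^2 gives
    ∂L/∂y = 9 y,   ∂L/∂y' = y'.
Euler-Lagrange: y'' − 9 y = 0.
With k = 3, the general solution is
    y(x) = A cosh(3 x) + B sinh(3 x).
Fixed left endpoint y(0) = -4 ⇒ A = -4.
The right endpoint x = 8 is free, so the natural (transversality) condition is ∂L/∂y' |_{x=8} = 0, i.e. y'(8) = 0.
Compute y'(x) = A k sinh(k x) + B k cosh(k x), so
    y'(8) = A k sinh(k·8) + B k cosh(k·8) = 0
    ⇒ B = −A tanh(k·8) = 4 tanh(3·8).
Therefore the extremal is
    y(x) = −4 cosh(3 x) + 4 tanh(3·8) sinh(3 x).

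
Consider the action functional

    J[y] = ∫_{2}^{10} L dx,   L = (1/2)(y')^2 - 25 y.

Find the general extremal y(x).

The Lagrangian is L = (1/2)(y')^2 - 25 y.
∂L/∂y = -25.
∂L/∂y' = y'.
The Euler-Lagrange equation d/dx(∂L/∂y') − ∂L/∂y = 0 becomes:
    y'' + 25 = 0
General solution: y(x) = -(25/2) x^2 + A x + B, where A and B are arbitrary constants fixed by the endpoint conditions.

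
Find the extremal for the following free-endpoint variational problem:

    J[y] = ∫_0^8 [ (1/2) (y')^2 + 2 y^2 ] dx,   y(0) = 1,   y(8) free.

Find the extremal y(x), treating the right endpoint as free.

The Lagrangian L = (1/2) (y')^2 + 2 y^2 gives
    ∂L/∂y = 4 y,   ∂L/∂y' = y'.
Euler-Lagrange: y'' − 4 y = 0.
With k = 2, the general solution is
    y(x) = A cosh(2 x) + B sinh(2 x).
Fixed left endpoint y(0) = 1 ⇒ A = 1.
The right endpoint x = 8 is free, so the natural (transversality) condition is ∂L/∂y' |_{x=8} = 0, i.e. y'(8) = 0.
Compute y'(x) = A k sinh(k x) + B k cosh(k x), so
    y'(8) = A k sinh(k·8) + B k cosh(k·8) = 0
    ⇒ B = −A tanh(k·8) = − tanh(2·8).
Therefore the extremal is
    y(x) = cosh(2 x) − tanh(2·8) sinh(2 x).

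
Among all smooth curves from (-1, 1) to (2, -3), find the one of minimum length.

Arc-length functional: J[y] = ∫ sqrt(1 + (y')^2) dx.
Lagrangian L = sqrt(1 + (y')^2) has no explicit y dependence, so ∂L/∂y = 0 and the Euler-Lagrange equation gives
    d/dx( y' / sqrt(1 + (y')^2) ) = 0  ⇒  y' / sqrt(1 + (y')^2) = const.
Hence y' is constant, so y(x) is affine.
Fitting the endpoints (-1, 1) and (2, -3):
    slope m = ((-3) − 1) / (2 − (-1)) = -4/3,
    intercept c = 1 − m·(-1) = -1/3.
Extremal: y(x) = (-4/3) x - 1/3.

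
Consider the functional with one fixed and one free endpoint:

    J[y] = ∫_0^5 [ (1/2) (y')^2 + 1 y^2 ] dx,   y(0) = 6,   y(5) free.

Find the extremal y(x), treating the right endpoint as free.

The Lagrangian L = (1/2) (y')^2 + 1 y^2 gives
    ∂L/∂y = 2 y,   ∂L/∂y' = y'.
Euler-Lagrange: y'' − 2 y = 0.
With k = sqrt(2), the general solution is
    y(x) = A cosh(sqrt(2) x) + B sinh(sqrt(2) x).
Fixed left endpoint y(0) = 6 ⇒ A = 6.
The right endpoint x = 5 is free, so the natural (transversality) condition is ∂L/∂y' |_{x=5} = 0, i.e. y'(5) = 0.
Compute y'(x) = A k sinh(k x) + B k cosh(k x), so
    y'(5) = A k sinh(k·5) + B k cosh(k·5) = 0
    ⇒ B = −A tanh(k·5) = − 6 tanh(sqrt(2)·5).
Therefore the extremal is
    y(x) = 6 cosh(sqrt(2) x) − 6 tanh(sqrt(2)·5) sinh(sqrt(2) x).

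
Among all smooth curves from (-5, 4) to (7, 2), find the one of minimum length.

Arc-length functional: J[y] = ∫ sqrt(1 + (y')^2) dx.
Lagrangian L = sqrt(1 + (y')^2) has no explicit y dependence, so ∂L/∂y = 0 and the Euler-Lagrange equation gives
    d/dx( y' / sqrt(1 + (y')^2) ) = 0  ⇒  y' / sqrt(1 + (y')^2) = const.
Hence y' is constant, so y(x) is affine.
Fitting the endpoints (-5, 4) and (7, 2):
    slope m = (2 − 4) / (7 − (-5)) = -1/6,
    intercept c = 4 − m·(-5) = 19/6.
Extremal: y(x) = (-1/6) x + 19/6.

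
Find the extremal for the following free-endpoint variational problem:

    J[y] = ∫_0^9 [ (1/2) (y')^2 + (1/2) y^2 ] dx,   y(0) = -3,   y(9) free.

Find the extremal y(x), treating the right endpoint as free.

The Lagrangian L = (1/2) (y')^2 + (1/2) y^2 gives
    ∂L/∂y = 1 y,   ∂L/∂y' = y'.
Euler-Lagrange: y'' − y = 0.
With k = 1, the general solution is
    y(x) = A cosh(x) + B sinh(x).
Fixed left endpoint y(0) = -3 ⇒ A = -3.
The right endpoint x = 9 is free, so the natural (transversality) condition is ∂L/∂y' |_{x=9} = 0, i.e. y'(9) = 0.
Compute y'(x) = A k sinh(k x) + B k cosh(k x), so
    y'(9) = A k sinh(k·9) + B k cosh(k·9) = 0
    ⇒ B = −A tanh(k·9) = 3 tanh(1·9).
Therefore the extremal is
    y(x) = −3 cosh(1 x) + 3 tanh(1·9) sinh(1 x).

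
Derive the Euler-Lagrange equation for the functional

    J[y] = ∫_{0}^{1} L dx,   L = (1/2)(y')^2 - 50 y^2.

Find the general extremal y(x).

The Lagrangian is L = (1/2)(y')^2 - 50 y^2.
∂L/∂y = -100y.
∂L/∂y' = y'.
The Euler-Lagrange equation d/dx(∂L/∂y') − ∂L/∂y = 0 becomes:
    y'' + 100 y = 0
General solution: y(x) = A sin(10x) + B cos(10x), where A and B are arbitrary constants fixed by the endpoint conditions.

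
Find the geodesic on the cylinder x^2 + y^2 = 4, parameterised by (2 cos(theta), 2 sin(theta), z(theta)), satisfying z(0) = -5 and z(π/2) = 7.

Parameterise the cylinder of radius R = 2 as
    r(θ) = (2 cos θ, 2 sin θ, z(θ)).
The arc-length element is
    ds = sqrt(4 + (dz/dθ)^2) dθ,
so the Lagrangian is L = sqrt(4 + z'^2).
L depends on z' only, not on z or θ, so ∂L/∂z = 0 and
    ∂L/∂z' = z' / sqrt(4 + z'^2).
The Euler-Lagrange equation gives
    d/dθ( z' / sqrt(4 + z'^2) ) = 0,
so z' is constant. Integrating once:
    z(θ) = a θ + b,
a helix on the cylinder (a straight line when the cylinder is unrolled). The constants a, b are determined by the endpoint conditions.
With endpoint conditions z(0) = -5 and z(π/2) = 7: from z(0) = b we get b = -5, and a·π/2 + -5 = 7 gives a = 24/π, so
    z(θ) = (24/π) θ − 5.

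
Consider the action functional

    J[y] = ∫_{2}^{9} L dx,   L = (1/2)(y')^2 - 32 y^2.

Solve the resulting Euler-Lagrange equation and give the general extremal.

The Lagrangian is L = (1/2)(y')^2 - 32 y^2.
∂L/∂y = -64y.
∂L/∂y' = y'.
The Euler-Lagrange equation d/dx(∂L/∂y') − ∂L/∂y = 0 becomes:
    y'' + 64 y = 0
General solution: y(x) = A sin(8x) + B cos(8x), where A and B are arbitrary constants fixed by the endpoint conditions.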